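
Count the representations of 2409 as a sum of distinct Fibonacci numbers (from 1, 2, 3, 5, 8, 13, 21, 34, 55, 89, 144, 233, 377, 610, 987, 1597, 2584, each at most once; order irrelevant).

Starting from the Zeckendorf form and repeatedly splitting a term F_k into F_{k−1} + F_{k−2} (when neither is already used) reaches every representation.
2409 = 1597+610+144+55+3 = 1597+610+144+55+2+1 = 1597+610+144+34+21+3 = … (33 more), for 36 in all.

36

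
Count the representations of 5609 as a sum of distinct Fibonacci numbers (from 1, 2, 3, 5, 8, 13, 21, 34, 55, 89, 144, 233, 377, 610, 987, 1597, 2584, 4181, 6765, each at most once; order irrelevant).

5609 = 4181+987+377+55+8+1 = 4181+987+377+55+5+3+1 = 4181+987+377+34+21+8+1 = 4181+987+233+144+55+8+1 = 4181+987+377+34+21+5+3+1 = … (37 more), for 42 in all.

42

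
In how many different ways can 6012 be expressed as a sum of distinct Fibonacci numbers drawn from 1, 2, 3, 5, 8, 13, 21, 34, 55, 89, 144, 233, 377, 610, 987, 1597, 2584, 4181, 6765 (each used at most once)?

6012 = 4181+1597+233+1 = 4181+1597+144+89+1 = 4181+987+610+233+1 = 4181+1597+144+55+34+1 = … (24 more), for 28 in all.

28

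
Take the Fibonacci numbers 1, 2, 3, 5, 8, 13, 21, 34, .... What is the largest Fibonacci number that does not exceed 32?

21

21 ≤ 32 < 34, so the largest Fibonacci number not exceeding 32 is 21.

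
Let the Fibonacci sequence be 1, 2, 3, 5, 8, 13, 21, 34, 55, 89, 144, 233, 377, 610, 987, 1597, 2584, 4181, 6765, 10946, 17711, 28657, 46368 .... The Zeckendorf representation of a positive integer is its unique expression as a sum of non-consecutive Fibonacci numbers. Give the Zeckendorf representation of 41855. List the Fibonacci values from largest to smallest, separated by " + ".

Greedily peel off the largest Fibonacci term at each step:
28657 ≤ 41855 < 46368, so take 28657; remainder 13198
10946 ≤ 13198 < 17711, so take 10946; remainder 2252
1597 ≤ 2252 < 2584, so take 1597; remainder 655
610 ≤ 655 < 987, so take 610; remainder 45
34 ≤ 45 < 55, so take 34; remainder 11
8 ≤ 11 < 13, so take 8; remainder 3
3 ≤ 3 < 5, so take 3; remainder 0
So 41855 = 28657 + 10946 + 1597 + 610 + 34 + 8 + 3, with no two terms consecutive in the sequence.

28657 + 10946 + 1597 + 610 + 34 + 8 + 3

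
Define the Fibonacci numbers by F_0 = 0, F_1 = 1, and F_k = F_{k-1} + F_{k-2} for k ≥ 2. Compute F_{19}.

Iterating the recurrence up to F_{14} = 377 and F_{13} = 233:
F_{15} = F_{14} + F_{13} = 377 + 233 = 610
F_{16} = F_{15} + F_{14} = 610 + 377 = 987
F_{17} = F_{16} + F_{15} = 987 + 610 = 1597
F_{18} = F_{17} + F_{16} = 1597 + 987 = 2584
F_{19} = F_{18} + F_{17} = 2584 + 1597 = 4181

4181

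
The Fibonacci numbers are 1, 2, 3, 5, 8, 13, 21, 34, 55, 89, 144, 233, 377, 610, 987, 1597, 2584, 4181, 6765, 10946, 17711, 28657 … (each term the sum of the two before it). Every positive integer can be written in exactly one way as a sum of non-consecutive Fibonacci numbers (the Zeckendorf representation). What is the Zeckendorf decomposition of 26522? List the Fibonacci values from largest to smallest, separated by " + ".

17711 + 6765 + 1597 + 377 + 55 + 13 + 3 + 1

26522 − 17711 = 8811
8811 − 6765 = 2046
2046 − 1597 = 449
449 − 377 = 72
72 − 55 = 17
17 − 13 = 4
4 − 3 = 1
1 − 1 = 0
So 26522 = 17711 + 6765 + 1597 + 377 + 55 + 13 + 3 + 1, with no two terms consecutive in the sequence.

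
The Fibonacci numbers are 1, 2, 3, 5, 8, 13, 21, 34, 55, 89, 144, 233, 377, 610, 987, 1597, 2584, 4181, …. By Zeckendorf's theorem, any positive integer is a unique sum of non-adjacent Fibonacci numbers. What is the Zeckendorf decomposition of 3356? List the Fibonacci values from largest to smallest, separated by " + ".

2584 + 610 + 144 + 13 + 5

3356 − 2584 = 772
772 − 610 = 162
162 − 144 = 18
18 − 13 = 5
5 − 5 = 0
So 3356 = 2584 + 610 + 144 + 13 + 5, with no two terms consecutive in the sequence.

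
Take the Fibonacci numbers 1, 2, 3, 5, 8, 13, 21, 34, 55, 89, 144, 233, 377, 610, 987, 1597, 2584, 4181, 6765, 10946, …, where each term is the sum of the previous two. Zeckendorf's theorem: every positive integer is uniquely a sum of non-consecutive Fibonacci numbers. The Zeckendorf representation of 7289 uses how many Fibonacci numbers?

4

subtract 6765 from 7289: 524 remains
subtract 377 from 524: 147 remains
subtract 144 from 147: 3 remains
subtract 3 from 3: 0 remains
7289 = 6765 + 377 + 144 + 3, which has 4 terms.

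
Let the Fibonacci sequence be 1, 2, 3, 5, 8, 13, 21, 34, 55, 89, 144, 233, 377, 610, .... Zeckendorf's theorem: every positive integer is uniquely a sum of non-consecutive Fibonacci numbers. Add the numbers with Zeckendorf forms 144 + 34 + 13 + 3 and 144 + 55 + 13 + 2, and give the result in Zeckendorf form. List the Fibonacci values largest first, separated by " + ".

The two numbers are 194 and 214, so their sum is 408.
take 377 (≤ 408); 408 − 377 = 31
take 21 (≤ 31); 31 − 21 = 10
take 8 (≤ 10); 10 − 8 = 2
take 2 (≤ 2); 2 − 2 = 0

377 + 21 + 8 + 2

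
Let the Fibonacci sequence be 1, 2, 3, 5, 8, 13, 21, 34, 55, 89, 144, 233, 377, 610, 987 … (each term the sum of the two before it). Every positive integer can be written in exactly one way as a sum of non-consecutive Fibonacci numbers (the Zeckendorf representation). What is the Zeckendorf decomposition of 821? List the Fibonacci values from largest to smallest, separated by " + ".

610 + 144 + 55 + 8 + 3 + 1

subtract 610 from 821: 211 remains
subtract 144 from 211: 67 remains
subtract 55 from 67: 12 remains
subtract 8 from 12: 4 remains
subtract 3 from 4: 1 remains
subtract 1 from 1: 0 remains
So 821 = 610 + 144 + 55 + 8 + 3 + 1, with no two terms consecutive in the sequence.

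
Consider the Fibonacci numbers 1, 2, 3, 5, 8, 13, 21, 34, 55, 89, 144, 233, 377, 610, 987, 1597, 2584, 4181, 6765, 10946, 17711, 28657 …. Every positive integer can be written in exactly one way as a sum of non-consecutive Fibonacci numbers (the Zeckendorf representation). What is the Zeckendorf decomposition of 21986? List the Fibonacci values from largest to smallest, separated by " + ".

17711 + 4181 + 89 + 5

largest Fibonacci ≤ 21986 is 17711; 21986 − 17711 = 4275
largest Fibonacci ≤ 4275 is 4181; 4275 − 4181 = 94
largest Fibonacci ≤ 94 is 89; 94 − 89 = 5
largest Fibonacci ≤ 5 is 5; 5 − 5 = 0
So 21986 = 17711 + 4181 + 89 + 5, with no two terms consecutive in the sequence.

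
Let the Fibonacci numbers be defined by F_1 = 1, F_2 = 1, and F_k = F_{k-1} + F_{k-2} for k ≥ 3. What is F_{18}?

2584

Iterating the recurrence up to F_{10} = 55 and F_{9} = 34:
F_{11} = F_{10} + F_{9} = 55 + 34 = 89
F_{12} = F_{11} + F_{10} = 89 + 55 = 144
F_{13} = F_{12} + F_{11} = 144 + 89 = 233
F_{14} = F_{13} + F_{12} = 233 + 144 = 377
F_{15} = F_{14} + F_{13} = 377 + 233 = 610
F_{16} = F_{15} + F_{14} = 610 + 377 = 987
F_{17} = F_{16} + F_{15} = 987 + 610 = 1597
F_{18} = F_{17} + F_{16} = 1597 + 987 = 2584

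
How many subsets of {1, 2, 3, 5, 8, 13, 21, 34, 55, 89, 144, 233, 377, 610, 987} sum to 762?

762 = 610+144+8 = 610+144+5+3 = 610+89+55+8 = 377+233+144+8 = 610+144+5+2+1 = … (17 more), for 22 in all.

22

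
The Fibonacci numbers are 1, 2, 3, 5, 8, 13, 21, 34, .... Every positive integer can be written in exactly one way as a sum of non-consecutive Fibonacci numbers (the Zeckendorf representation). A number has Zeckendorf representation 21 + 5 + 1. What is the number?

27

21 + 5 + 1 = 27.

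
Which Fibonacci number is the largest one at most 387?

377 ≤ 387 < 610, so the largest Fibonacci number not exceeding 387 is 377.

377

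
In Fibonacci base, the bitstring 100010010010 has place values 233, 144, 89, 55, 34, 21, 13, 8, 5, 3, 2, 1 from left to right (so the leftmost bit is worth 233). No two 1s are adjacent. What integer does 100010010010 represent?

277

Summing the place values of the 1 bits: 233 + 34 + 8 + 2 = 277.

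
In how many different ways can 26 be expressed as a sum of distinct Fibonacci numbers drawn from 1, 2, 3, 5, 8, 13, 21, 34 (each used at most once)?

Starting from the Zeckendorf form and repeatedly splitting a term F_k into F_{k−1} + F_{k−2} (when neither is already used) reaches every representation.
26 = 21+5 = 21+3+2 = 13+8+5 = 13+8+3+2 — 4 representations.

4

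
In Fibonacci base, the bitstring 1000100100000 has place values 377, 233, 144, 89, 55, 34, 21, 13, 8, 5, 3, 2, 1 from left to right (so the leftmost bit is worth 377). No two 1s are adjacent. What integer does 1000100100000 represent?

445

Summing the place values of the 1 bits: 377 + 55 + 13 = 445.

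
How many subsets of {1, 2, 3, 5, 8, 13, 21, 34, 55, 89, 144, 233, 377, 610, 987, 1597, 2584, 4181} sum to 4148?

16

Each representation comes from the Zeckendorf form by replacing some F_k with F_{k−1} + F_{k−2} where possible.
4148 = 2584+987+377+144+55+1 = 2584+987+377+144+34+21+1 = 2584+987+377+144+34+13+8+1 = 2584+987+377+89+55+34+21+1 = … (12 more), for 16 in all.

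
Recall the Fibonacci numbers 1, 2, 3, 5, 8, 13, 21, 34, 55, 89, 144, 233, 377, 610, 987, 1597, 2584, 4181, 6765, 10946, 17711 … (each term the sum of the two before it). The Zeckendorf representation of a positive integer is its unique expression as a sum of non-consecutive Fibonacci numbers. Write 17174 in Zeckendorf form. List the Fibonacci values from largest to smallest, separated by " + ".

10946 + 4181 + 1597 + 377 + 55 + 13 + 5

Greedy algorithm:
largest Fibonacci ≤ 17174 is 10946; 17174 − 10946 = 6228
largest Fibonacci ≤ 6228 is 4181; 6228 − 4181 = 2047
largest Fibonacci ≤ 2047 is 1597; 2047 − 1597 = 450
largest Fibonacci ≤ 450 is 377; 450 − 377 = 73
largest Fibonacci ≤ 73 is 55; 73 − 55 = 18
largest Fibonacci ≤ 18 is 13; 18 − 13 = 5
largest Fibonacci ≤ 5 is 5; 5 − 5 = 0
So 17174 = 10946 + 4181 + 1597 + 377 + 55 + 13 + 5, with no two terms consecutive in the sequence.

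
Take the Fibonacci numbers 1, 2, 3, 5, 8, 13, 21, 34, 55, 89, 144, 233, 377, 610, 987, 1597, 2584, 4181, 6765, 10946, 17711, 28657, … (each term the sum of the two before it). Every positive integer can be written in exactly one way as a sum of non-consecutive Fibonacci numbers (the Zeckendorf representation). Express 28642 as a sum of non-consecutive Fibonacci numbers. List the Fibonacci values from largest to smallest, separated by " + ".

28642: greatest Fibonacci not exceeding it is 17711, leaving 10931
10931: greatest Fibonacci not exceeding it is 6765, leaving 4166
4166: greatest Fibonacci not exceeding it is 2584, leaving 1582
1582: greatest Fibonacci not exceeding it is 987, leaving 595
595: greatest Fibonacci not exceeding it is 377, leaving 218
218: greatest Fibonacci not exceeding it is 144, leaving 74
74: greatest Fibonacci not exceeding it is 55, leaving 19
19: greatest Fibonacci not exceeding it is 13, leaving 6
6: greatest Fibonacci not exceeding it is 5, leaving 1
1: greatest Fibonacci not exceeding it is 1, leaving 0
So 28642 = 17711 + 6765 + 2584 + 987 + 377 + 144 + 55 + 13 + 5 + 1, with no two terms consecutive in the sequence.

17711 + 6765 + 2584 + 987 + 377 + 144 + 55 + 13 + 5 + 1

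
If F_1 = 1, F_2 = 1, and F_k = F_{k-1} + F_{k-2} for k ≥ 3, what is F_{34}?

5702887

Iterating the recurrence up to F_{27} = 196418 and F_{26} = 121393:
F_{28} = F_{27} + F_{26} = 196418 + 121393 = 317811
F_{29} = F_{28} + F_{27} = 317811 + 196418 = 514229
F_{30} = F_{29} + F_{28} = 514229 + 317811 = 832040
F_{31} = F_{30} + F_{29} = 832040 + 514229 = 1346269
F_{32} = F_{31} + F_{30} = 1346269 + 832040 = 2178309
F_{33} = F_{32} + F_{31} = 2178309 + 1346269 = 3524578
F_{34} = F_{33} + F_{32} = 3524578 + 2178309 = 5702887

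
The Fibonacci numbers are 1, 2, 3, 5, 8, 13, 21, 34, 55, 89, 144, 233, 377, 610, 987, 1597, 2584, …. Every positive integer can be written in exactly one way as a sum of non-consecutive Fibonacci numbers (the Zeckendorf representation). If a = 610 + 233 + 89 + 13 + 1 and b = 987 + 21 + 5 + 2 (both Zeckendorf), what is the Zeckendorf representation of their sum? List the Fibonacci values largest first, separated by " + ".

The two numbers are 946 and 1015, so their sum is 1961.
take 1597 (≤ 1961); 1961 − 1597 = 364
take 233 (≤ 364); 364 − 233 = 131
take 89 (≤ 131); 131 − 89 = 42
take 34 (≤ 42); 42 − 34 = 8
take 8 (≤ 8); 8 − 8 = 0

1597 + 233 + 89 + 34 + 8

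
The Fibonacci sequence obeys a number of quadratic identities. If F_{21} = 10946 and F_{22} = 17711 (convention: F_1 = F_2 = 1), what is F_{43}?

433494437

By F_{2k+1} = F_k² + F_{k+1}²: F_{43} = 10946² + 17711² = 119814916 + 313679521 = 433494437.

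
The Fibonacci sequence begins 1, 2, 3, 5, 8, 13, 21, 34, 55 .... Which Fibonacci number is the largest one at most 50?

34 ≤ 50 < 55, so the largest Fibonacci number not exceeding 50 is 34.

34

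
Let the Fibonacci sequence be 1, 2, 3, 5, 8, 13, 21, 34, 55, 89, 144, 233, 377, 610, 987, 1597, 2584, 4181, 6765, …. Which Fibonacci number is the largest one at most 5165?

4181

4181 ≤ 5165 < 6765, so the largest Fibonacci number not exceeding 5165 is 4181.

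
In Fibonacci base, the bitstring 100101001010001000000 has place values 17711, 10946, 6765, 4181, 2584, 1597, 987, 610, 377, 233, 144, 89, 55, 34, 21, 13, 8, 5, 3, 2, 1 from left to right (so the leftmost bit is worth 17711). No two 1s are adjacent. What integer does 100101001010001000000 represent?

Summing the place values of the 1 bits: 17711 + 4181 + 1597 + 377 + 144 + 21 = 24031.

24031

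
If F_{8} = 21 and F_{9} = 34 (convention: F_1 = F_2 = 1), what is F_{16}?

987

By the doubling identity F_{2k} = F_k(2F_{k+1} − F_k): F_{16} = 21·(2·34 − 21) = 21·47 = 987.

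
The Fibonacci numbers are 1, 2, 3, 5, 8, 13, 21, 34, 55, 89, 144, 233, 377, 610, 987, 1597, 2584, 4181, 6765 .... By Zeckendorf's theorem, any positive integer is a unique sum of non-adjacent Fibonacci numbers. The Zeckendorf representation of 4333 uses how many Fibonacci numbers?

3

Greedy algorithm:
largest Fibonacci ≤ 4333 is 4181; 4333 − 4181 = 152
largest Fibonacci ≤ 152 is 144; 152 − 144 = 8
largest Fibonacci ≤ 8 is 8; 8 − 8 = 0
4333 = 4181 + 144 + 8, which has 3 terms.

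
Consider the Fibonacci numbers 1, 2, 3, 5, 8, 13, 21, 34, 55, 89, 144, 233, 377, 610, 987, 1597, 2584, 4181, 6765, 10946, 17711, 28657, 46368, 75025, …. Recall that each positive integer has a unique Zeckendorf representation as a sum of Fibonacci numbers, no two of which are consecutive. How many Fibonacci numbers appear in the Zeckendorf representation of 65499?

Repeatedly subtract the largest Fibonacci number that fits:
subtract 46368 from 65499: 19131 remains
subtract 17711 from 19131: 1420 remains
subtract 987 from 1420: 433 remains
subtract 377 from 433: 56 remains
subtract 55 from 56: 1 remains
subtract 1 from 1: 0 remains
65499 = 46368 + 17711 + 987 + 377 + 55 + 1, which has 6 terms.

6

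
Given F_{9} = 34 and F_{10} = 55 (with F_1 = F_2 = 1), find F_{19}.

4181

By F_{2k+1} = F_k² + F_{k+1}²: F_{19} = 34² + 55² = 1156 + 3025 = 4181.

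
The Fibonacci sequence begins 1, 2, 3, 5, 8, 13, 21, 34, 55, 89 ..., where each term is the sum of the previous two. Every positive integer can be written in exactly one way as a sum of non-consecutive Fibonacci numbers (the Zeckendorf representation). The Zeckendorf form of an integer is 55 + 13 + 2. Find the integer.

70

55 + 13 + 2 = 70.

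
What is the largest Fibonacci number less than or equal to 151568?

121393 ≤ 151568 < 196418, so the largest Fibonacci number not exceeding 151568 is 121393.

121393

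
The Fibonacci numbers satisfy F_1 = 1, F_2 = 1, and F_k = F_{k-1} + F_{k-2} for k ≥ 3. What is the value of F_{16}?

Iterating the recurrence up to F_{9} = 34 and F_{8} = 21:
F_{10} = F_{9} + F_{8} = 34 + 21 = 55
F_{11} = F_{10} + F_{9} = 55 + 34 = 89
F_{12} = F_{11} + F_{10} = 89 + 55 = 144
F_{13} = F_{12} + F_{11} = 144 + 89 = 233
F_{14} = F_{13} + F_{12} = 233 + 144 = 377
F_{15} = F_{14} + F_{13} = 377 + 233 = 610
F_{16} = F_{15} + F_{14} = 610 + 377 = 987

987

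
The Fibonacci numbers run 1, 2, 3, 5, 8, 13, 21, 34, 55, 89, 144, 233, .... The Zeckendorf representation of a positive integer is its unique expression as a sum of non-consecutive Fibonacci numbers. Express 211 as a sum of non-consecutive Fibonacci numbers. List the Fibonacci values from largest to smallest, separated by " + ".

144 + 55 + 8 + 3 + 1

Greedy algorithm:
largest Fibonacci ≤ 211 is 144; 211 − 144 = 67
largest Fibonacci ≤ 67 is 55; 67 − 55 = 12
largest Fibonacci ≤ 12 is 8; 12 − 8 = 4
largest Fibonacci ≤ 4 is 3; 4 − 3 = 1
largest Fibonacci ≤ 1 is 1; 1 − 1 = 0
So 211 = 144 + 55 + 8 + 3 + 1, with no two terms consecutive in the sequence.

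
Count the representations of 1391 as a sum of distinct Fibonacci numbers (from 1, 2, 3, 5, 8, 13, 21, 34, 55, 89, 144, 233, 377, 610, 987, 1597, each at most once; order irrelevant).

24

Starting from the Zeckendorf form and repeatedly splitting a term F_k into F_{k−1} + F_{k−2} (when neither is already used) reaches every representation.
1391 = 987+377+21+5+1 = 987+377+21+3+2+1 = 987+377+13+8+5+1 = 987+233+144+21+5+1 = 987+377+13+8+3+2+1 = … (19 more), for 24 in all.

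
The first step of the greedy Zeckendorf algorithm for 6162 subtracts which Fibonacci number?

4181

4181 ≤ 6162 < 6765, so the largest Fibonacci number not exceeding 6162 is 4181.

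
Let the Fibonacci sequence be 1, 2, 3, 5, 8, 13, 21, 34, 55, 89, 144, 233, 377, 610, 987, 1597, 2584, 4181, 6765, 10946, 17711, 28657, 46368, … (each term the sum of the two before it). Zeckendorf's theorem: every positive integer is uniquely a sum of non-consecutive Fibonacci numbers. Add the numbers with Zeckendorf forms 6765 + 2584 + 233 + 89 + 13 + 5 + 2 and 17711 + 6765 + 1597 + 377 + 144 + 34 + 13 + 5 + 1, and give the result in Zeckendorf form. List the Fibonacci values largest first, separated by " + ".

The two numbers are 9691 and 26647, so their sum is 36338.
Repeatedly subtract the largest Fibonacci number that fits:
36338: greatest Fibonacci not exceeding it is 28657, leaving 7681
7681: greatest Fibonacci not exceeding it is 6765, leaving 916
916: greatest Fibonacci not exceeding it is 610, leaving 306
306: greatest Fibonacci not exceeding it is 233, leaving 73
73: greatest Fibonacci not exceeding it is 55, leaving 18
18: greatest Fibonacci not exceeding it is 13, leaving 5
5: greatest Fibonacci not exceeding it is 5, leaving 0

28657 + 6765 + 610 + 233 + 55 + 13 + 5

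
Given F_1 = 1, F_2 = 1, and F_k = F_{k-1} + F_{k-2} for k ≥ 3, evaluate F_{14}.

377

Iterating the recurrence up to F_{6} = 8 and F_{5} = 5:
F_{7} = F_{6} + F_{5} = 8 + 5 = 13
F_{8} = F_{7} + F_{6} = 13 + 8 = 21
F_{9} = F_{8} + F_{7} = 21 + 13 = 34
F_{10} = F_{9} + F_{8} = 34 + 21 = 55
F_{11} = F_{10} + F_{9} = 55 + 34 = 89
F_{12} = F_{11} + F_{10} = 89 + 55 = 144
F_{13} = F_{12} + F_{11} = 144 + 89 = 233
F_{14} = F_{13} + F_{12} = 233 + 144 = 377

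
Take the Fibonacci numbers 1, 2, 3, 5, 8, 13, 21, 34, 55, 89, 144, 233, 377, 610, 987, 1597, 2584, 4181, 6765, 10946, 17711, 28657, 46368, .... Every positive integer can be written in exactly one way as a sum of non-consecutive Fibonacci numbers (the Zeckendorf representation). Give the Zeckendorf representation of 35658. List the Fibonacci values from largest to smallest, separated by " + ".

28657 + 6765 + 233 + 3

Repeatedly subtract the largest Fibonacci number that fits:
take 28657 (≤ 35658); 35658 − 28657 = 7001
take 6765 (≤ 7001); 7001 − 6765 = 236
take 233 (≤ 236); 236 − 233 = 3
take 3 (≤ 3); 3 − 3 = 0
So 35658 = 28657 + 6765 + 233 + 3, with no two terms consecutive in the sequence.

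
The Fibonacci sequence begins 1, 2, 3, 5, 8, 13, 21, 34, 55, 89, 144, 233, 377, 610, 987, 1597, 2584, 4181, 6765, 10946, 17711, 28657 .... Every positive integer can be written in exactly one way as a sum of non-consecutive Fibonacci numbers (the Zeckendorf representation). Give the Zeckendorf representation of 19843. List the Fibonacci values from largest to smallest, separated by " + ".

17711 ≤ 19843 < 28657, so take 17711; remainder 2132
1597 ≤ 2132 < 2584, so take 1597; remainder 535
377 ≤ 535 < 610, so take 377; remainder 158
144 ≤ 158 < 233, so take 144; remainder 14
13 ≤ 14 < 21, so take 13; remainder 1
1 ≤ 1 < 2, so take 1; remainder 0
So 19843 = 17711 + 1597 + 377 + 144 + 13 + 1, with no two terms consecutive in the sequence.

17711 + 1597 + 377 + 144 + 13 + 1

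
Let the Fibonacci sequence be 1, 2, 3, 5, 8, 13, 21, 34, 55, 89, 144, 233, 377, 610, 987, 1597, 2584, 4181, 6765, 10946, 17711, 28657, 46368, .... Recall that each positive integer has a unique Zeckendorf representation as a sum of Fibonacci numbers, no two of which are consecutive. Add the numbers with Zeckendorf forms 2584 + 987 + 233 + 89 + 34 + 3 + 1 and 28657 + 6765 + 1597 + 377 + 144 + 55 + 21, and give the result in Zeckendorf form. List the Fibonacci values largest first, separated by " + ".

28657 + 10946 + 1597 + 233 + 89 + 21 + 3 + 1

The two numbers are 3931 and 37616, so their sum is 41547.
Repeatedly subtract the largest Fibonacci number that fits:
take 28657 (≤ 41547); 41547 − 28657 = 12890
take 10946 (≤ 12890); 12890 − 10946 = 1944
take 1597 (≤ 1944); 1944 − 1597 = 347
take 233 (≤ 347); 347 − 233 = 114
take 89 (≤ 114); 114 − 89 = 25
take 21 (≤ 25); 25 − 21 = 4
take 3 (≤ 4); 4 − 3 = 1
take 1 (≤ 1); 1 − 1 = 0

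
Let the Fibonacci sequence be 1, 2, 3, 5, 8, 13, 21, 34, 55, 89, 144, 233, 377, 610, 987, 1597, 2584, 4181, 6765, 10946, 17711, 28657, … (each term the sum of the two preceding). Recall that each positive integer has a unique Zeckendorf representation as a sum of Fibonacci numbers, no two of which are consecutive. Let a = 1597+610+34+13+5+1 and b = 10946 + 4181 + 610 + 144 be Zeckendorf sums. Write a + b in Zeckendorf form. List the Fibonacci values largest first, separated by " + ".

The two numbers are 2260 and 15881, so their sum is 18141.
17711 ≤ 18141 < 28657, so take 17711; remainder 430
377 ≤ 430 < 610, so take 377; remainder 53
34 ≤ 53 < 55, so take 34; remainder 19
13 ≤ 19 < 21, so take 13; remainder 6
5 ≤ 6 < 8, so take 5; remainder 1
1 ≤ 1 < 2, so take 1; remainder 0

17711 + 377 + 34 + 13 + 5 + 1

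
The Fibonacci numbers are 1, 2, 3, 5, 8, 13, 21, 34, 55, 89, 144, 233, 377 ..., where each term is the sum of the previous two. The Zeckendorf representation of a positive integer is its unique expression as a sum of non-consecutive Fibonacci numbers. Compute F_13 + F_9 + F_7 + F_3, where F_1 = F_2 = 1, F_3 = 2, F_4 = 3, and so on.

F_13 + F_9 + F_7 + F_3 = 233 + 34 + 13 + 2 = 282.

282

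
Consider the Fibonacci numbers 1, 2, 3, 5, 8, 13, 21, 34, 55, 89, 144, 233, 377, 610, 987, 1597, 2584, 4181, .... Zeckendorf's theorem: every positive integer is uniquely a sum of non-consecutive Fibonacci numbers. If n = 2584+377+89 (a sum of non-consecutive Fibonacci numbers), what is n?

2584+377+89 = 3050.

3050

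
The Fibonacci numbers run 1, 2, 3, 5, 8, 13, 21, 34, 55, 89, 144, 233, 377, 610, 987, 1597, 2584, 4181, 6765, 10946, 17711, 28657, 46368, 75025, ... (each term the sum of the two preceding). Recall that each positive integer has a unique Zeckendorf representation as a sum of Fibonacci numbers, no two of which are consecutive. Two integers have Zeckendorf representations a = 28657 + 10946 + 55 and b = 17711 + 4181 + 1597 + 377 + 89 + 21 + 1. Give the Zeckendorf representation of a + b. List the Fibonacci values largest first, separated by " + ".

The two numbers are 39658 and 23977, so their sum is 63635.
63635: greatest Fibonacci not exceeding it is 46368, leaving 17267
17267: greatest Fibonacci not exceeding it is 10946, leaving 6321
6321: greatest Fibonacci not exceeding it is 4181, leaving 2140
2140: greatest Fibonacci not exceeding it is 1597, leaving 543
543: greatest Fibonacci not exceeding it is 377, leaving 166
166: greatest Fibonacci not exceeding it is 144, leaving 22
22: greatest Fibonacci not exceeding it is 21, leaving 1
1: greatest Fibonacci not exceeding it is 1, leaving 0

46368 + 10946 + 4181 + 1597 + 377 + 144 + 21 + 1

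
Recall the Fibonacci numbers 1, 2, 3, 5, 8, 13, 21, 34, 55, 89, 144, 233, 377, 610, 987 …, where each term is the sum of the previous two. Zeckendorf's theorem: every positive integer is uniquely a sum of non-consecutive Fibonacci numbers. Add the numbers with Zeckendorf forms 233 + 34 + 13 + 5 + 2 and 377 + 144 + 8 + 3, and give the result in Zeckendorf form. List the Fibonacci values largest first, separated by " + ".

The two numbers are 287 and 532, so their sum is 819.
819 − 610 = 209
209 − 144 = 65
65 − 55 = 10
10 − 8 = 2
2 − 2 = 0

610 + 144 + 55 + 8 + 2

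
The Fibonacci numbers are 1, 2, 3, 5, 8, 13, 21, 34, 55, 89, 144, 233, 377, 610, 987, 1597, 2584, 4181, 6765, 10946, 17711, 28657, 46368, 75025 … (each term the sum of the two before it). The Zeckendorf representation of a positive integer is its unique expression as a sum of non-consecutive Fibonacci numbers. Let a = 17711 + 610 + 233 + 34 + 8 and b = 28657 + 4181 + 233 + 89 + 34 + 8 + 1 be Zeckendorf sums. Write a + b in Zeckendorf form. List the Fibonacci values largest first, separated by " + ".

46368 + 4181 + 987 + 233 + 21 + 8 + 1

The two numbers are 18596 and 33203, so their sum is 51799.
largest Fibonacci ≤ 51799 is 46368; 51799 − 46368 = 5431
largest Fibonacci ≤ 5431 is 4181; 5431 − 4181 = 1250
largest Fibonacci ≤ 1250 is 987; 1250 − 987 = 263
largest Fibonacci ≤ 263 is 233; 263 − 233 = 30
largest Fibonacci ≤ 30 is 21; 30 − 21 = 9
largest Fibonacci ≤ 9 is 8; 9 − 8 = 1
largest Fibonacci ≤ 1 is 1; 1 − 1 = 0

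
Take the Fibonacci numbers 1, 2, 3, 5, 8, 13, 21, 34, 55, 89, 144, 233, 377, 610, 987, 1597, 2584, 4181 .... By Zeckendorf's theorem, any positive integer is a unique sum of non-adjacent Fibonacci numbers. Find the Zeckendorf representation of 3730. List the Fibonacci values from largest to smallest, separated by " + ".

take 2584 (≤ 3730); 3730 − 2584 = 1146
take 987 (≤ 1146); 1146 − 987 = 159
take 144 (≤ 159); 159 − 144 = 15
take 13 (≤ 15); 15 − 13 = 2
take 2 (≤ 2); 2 − 2 = 0
So 3730 = 2584 + 987 + 144 + 13 + 2, with no two terms consecutive in the sequence.

2584 + 987 + 144 + 13 + 2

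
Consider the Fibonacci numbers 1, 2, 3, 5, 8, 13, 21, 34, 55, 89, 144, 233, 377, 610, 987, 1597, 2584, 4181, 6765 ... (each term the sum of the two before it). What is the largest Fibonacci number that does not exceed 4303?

4181

4181 ≤ 4303 < 6765, so the largest Fibonacci number not exceeding 4303 is 4181.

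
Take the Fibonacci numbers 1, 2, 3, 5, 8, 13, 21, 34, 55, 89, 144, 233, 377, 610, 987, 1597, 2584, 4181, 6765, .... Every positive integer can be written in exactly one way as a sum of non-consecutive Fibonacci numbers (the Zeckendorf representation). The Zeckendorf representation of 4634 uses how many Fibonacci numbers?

4

Repeatedly subtract the largest Fibonacci number that fits:
4634 − 4181 = 453
453 − 377 = 76
76 − 55 = 21
21 − 21 = 0
4634 = 4181 + 377 + 55 + 21, which has 4 terms.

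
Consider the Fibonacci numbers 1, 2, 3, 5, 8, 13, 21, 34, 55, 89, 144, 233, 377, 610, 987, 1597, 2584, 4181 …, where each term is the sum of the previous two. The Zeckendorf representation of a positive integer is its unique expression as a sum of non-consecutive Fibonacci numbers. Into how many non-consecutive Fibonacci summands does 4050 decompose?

5

4050 − 2584 = 1466
1466 − 987 = 479
479 − 377 = 102
102 − 89 = 13
13 − 13 = 0
4050 = 2584 + 987 + 377 + 89 + 13, which has 5 terms.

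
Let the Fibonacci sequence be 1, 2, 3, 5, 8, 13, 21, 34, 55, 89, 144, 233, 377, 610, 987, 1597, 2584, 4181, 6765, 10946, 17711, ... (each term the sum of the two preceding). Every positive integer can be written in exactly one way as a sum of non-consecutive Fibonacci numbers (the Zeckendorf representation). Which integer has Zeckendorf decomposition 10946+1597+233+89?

10946+1597+233+89 = 12865.

12865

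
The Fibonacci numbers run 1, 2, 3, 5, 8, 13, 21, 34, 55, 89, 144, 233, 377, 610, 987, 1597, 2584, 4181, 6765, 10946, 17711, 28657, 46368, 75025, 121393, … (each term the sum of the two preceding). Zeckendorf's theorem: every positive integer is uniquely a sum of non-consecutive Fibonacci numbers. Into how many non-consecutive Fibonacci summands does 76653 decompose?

take 75025 (≤ 76653); 76653 − 75025 = 1628
take 1597 (≤ 1628); 1628 − 1597 = 31
take 21 (≤ 31); 31 − 21 = 10
take 8 (≤ 10); 10 − 8 = 2
take 2 (≤ 2); 2 − 2 = 0
76653 = 75025 + 1597 + 21 + 8 + 2, which has 5 terms.

5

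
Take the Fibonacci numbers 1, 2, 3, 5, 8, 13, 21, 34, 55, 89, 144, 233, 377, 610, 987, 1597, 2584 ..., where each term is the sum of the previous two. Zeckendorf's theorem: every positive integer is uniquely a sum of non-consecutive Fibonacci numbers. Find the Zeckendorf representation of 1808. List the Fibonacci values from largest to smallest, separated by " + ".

1597 + 144 + 55 + 8 + 3 + 1

Repeatedly subtract the largest Fibonacci number that fits:
subtract 1597 from 1808: 211 remains
subtract 144 from 211: 67 remains
subtract 55 from 67: 12 remains
subtract 8 from 12: 4 remains
subtract 3 from 4: 1 remains
subtract 1 from 1: 0 remains
So 1808 = 1597 + 144 + 55 + 8 + 3 + 1, with no two terms consecutive in the sequence.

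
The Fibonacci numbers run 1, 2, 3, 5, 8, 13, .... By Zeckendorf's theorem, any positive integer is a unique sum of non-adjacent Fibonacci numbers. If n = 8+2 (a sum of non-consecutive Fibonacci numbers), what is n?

8+2 = 10.

10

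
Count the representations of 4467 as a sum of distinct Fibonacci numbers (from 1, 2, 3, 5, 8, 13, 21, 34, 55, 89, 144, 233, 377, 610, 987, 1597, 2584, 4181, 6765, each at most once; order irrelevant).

32

Starting from the Zeckendorf form and repeatedly splitting a term F_k into F_{k−1} + F_{k−2} (when neither is already used) reaches every representation.
4467 = 4181+233+34+13+5+1 = 4181+233+34+13+3+2+1 = 4181+144+89+34+13+5+1 = 2584+1597+233+34+13+5+1 = … (28 more), for 32 in all.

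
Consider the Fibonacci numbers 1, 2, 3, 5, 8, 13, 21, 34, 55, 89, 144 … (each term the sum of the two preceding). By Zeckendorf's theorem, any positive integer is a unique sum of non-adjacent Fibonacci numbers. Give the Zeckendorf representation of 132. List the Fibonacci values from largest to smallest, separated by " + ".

89 + 34 + 8 + 1

Repeatedly subtract the largest Fibonacci number that fits:
take 89 (≤ 132); 132 − 89 = 43
take 34 (≤ 43); 43 − 34 = 9
take 8 (≤ 9); 9 − 8 = 1
take 1 (≤ 1); 1 − 1 = 0
So 132 = 89 + 34 + 8 + 1, with no two terms consecutive in the sequence.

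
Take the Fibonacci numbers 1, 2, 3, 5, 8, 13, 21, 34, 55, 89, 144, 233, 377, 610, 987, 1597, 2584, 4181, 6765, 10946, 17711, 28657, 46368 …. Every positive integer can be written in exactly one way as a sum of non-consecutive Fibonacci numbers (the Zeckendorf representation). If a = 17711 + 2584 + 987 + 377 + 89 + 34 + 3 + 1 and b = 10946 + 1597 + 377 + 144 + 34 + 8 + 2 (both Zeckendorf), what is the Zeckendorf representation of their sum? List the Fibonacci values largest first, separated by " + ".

28657 + 4181 + 1597 + 377 + 55 + 21 + 5 + 1

The two numbers are 21786 and 13108, so their sum is 34894.
largest Fibonacci ≤ 34894 is 28657; 34894 − 28657 = 6237
largest Fibonacci ≤ 6237 is 4181; 6237 − 4181 = 2056
largest Fibonacci ≤ 2056 is 1597; 2056 − 1597 = 459
largest Fibonacci ≤ 459 is 377; 459 − 377 = 82
largest Fibonacci ≤ 82 is 55; 82 − 55 = 27
largest Fibonacci ≤ 27 is 21; 27 − 21 = 6
largest Fibonacci ≤ 6 is 5; 6 − 5 = 1
largest Fibonacci ≤ 1 is 1; 1 − 1 = 0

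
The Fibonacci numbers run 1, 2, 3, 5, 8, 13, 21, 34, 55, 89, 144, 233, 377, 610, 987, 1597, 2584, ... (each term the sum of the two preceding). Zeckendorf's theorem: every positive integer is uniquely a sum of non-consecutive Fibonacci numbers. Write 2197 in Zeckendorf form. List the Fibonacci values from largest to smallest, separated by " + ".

1597 + 377 + 144 + 55 + 21 + 3

Greedily peel off the largest Fibonacci term at each step:
2197 − 1597 = 600
600 − 377 = 223
223 − 144 = 79
79 − 55 = 24
24 − 21 = 3
3 − 3 = 0
So 2197 = 1597 + 377 + 144 + 55 + 21 + 3, with no two terms consecutive in the sequence.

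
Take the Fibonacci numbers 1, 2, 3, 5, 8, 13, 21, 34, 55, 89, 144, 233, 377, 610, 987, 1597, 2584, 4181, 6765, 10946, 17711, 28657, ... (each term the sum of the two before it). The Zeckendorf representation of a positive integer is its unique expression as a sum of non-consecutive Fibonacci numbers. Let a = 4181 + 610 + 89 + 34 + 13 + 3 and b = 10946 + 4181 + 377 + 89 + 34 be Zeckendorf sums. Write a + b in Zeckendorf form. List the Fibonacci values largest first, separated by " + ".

The two numbers are 4930 and 15627, so their sum is 20557.
Repeatedly subtract the largest Fibonacci number that fits:
subtract 17711 from 20557: 2846 remains
subtract 2584 from 2846: 262 remains
subtract 233 from 262: 29 remains
subtract 21 from 29: 8 remains
subtract 8 from 8: 0 remains

17711 + 2584 + 233 + 21 + 8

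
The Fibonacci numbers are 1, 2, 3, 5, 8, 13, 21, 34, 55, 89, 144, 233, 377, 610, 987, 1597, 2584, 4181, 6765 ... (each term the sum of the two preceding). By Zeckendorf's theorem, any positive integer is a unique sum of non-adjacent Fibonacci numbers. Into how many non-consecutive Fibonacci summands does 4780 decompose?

6

Greedily peel off the largest Fibonacci term at each step:
take 4181 (≤ 4780); 4780 − 4181 = 599
take 377 (≤ 599); 599 − 377 = 222
take 144 (≤ 222); 222 − 144 = 78
take 55 (≤ 78); 78 − 55 = 23
take 21 (≤ 23); 23 − 21 = 2
take 2 (≤ 2); 2 − 2 = 0
4780 = 4181 + 377 + 144 + 55 + 21 + 2, which has 6 terms.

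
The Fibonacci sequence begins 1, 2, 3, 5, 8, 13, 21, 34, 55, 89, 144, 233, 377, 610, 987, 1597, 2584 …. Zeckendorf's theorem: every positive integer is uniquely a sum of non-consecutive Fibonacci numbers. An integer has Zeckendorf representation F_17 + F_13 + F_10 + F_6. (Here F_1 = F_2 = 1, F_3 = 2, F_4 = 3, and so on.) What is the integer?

1893

F_17 + F_13 + F_10 + F_6 = 1597 + 233 + 55 + 8 = 1893.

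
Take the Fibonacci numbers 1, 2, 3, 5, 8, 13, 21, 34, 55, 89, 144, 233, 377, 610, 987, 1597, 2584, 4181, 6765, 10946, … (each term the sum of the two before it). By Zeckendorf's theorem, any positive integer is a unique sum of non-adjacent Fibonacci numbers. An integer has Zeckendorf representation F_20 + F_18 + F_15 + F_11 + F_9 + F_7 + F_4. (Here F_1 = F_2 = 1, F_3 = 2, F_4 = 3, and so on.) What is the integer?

F_20 + F_18 + F_15 + F_11 + F_9 + F_7 + F_4 = 6765 + 2584 + 610 + 89 + 34 + 13 + 3 = 10098.

10098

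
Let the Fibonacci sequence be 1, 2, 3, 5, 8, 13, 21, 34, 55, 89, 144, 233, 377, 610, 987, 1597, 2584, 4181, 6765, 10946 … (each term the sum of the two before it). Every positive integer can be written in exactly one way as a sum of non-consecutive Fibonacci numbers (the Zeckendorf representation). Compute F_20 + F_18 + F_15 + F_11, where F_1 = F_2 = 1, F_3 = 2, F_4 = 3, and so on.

F_20 + F_18 + F_15 + F_11 = 6765 + 2584 + 610 + 89 = 10048.

10048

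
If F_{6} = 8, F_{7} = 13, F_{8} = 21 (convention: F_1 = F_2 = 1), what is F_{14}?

By the addition formula F_{m+n} = F_m F_{n+1} + F_{m−1} F_n with m=7, n=7: F_{14} = 13·21 + 8·13 = 273 + 104 = 377.

377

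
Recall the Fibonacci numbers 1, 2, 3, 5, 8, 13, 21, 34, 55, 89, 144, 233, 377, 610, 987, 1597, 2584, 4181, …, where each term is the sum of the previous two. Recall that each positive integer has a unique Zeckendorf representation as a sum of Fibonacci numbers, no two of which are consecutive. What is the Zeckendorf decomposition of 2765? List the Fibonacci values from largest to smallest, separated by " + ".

2584 + 144 + 34 + 3

Repeatedly subtract the largest Fibonacci number that fits:
subtract 2584 from 2765: 181 remains
subtract 144 from 181: 37 remains
subtract 34 from 37: 3 remains
subtract 3 from 3: 0 remains
So 2765 = 2584 + 144 + 34 + 3, with no two terms consecutive in the sequence.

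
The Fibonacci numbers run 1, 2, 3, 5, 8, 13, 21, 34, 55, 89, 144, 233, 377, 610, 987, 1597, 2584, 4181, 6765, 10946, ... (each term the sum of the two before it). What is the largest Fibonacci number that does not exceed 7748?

6765 ≤ 7748 < 10946, so the largest Fibonacci number not exceeding 7748 is 6765.

6765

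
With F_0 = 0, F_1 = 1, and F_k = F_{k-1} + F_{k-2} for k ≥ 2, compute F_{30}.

Iterating the recurrence up to F_{22} = 17711 and F_{21} = 10946:
F_{23} = F_{22} + F_{21} = 17711 + 10946 = 28657
F_{24} = F_{23} + F_{22} = 28657 + 17711 = 46368
F_{25} = F_{24} + F_{23} = 46368 + 28657 = 75025
F_{26} = F_{25} + F_{24} = 75025 + 46368 = 121393
F_{27} = F_{26} + F_{25} = 121393 + 75025 = 196418
F_{28} = F_{27} + F_{26} = 196418 + 121393 = 317811
F_{29} = F_{28} + F_{27} = 317811 + 196418 = 514229
F_{30} = F_{29} + F_{28} = 514229 + 317811 = 832040

832040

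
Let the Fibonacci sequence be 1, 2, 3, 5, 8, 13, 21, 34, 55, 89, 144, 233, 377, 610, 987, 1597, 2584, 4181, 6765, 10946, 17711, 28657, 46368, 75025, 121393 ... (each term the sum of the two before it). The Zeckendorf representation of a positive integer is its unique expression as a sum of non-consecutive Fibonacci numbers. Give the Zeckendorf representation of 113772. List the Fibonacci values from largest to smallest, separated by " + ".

Repeatedly subtract the largest Fibonacci number that fits:
113772: greatest Fibonacci not exceeding it is 75025, leaving 38747
38747: greatest Fibonacci not exceeding it is 28657, leaving 10090
10090: greatest Fibonacci not exceeding it is 6765, leaving 3325
3325: greatest Fibonacci not exceeding it is 2584, leaving 741
741: greatest Fibonacci not exceeding it is 610, leaving 131
131: greatest Fibonacci not exceeding it is 89, leaving 42
42: greatest Fibonacci not exceeding it is 34, leaving 8
8: greatest Fibonacci not exceeding it is 8, leaving 0
So 113772 = 75025 + 28657 + 6765 + 2584 + 610 + 89 + 34 + 8, with no two terms consecutive in the sequence.

75025 + 28657 + 6765 + 2584 + 610 + 89 + 34 + 8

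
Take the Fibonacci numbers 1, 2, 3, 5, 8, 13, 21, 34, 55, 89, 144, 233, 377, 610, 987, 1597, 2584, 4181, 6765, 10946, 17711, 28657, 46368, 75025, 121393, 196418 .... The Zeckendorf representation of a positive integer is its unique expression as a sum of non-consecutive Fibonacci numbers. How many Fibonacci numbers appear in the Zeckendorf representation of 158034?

10

Greedy algorithm:
largest Fibonacci ≤ 158034 is 121393; 158034 − 121393 = 36641
largest Fibonacci ≤ 36641 is 28657; 36641 − 28657 = 7984
largest Fibonacci ≤ 7984 is 6765; 7984 − 6765 = 1219
largest Fibonacci ≤ 1219 is 987; 1219 − 987 = 232
largest Fibonacci ≤ 232 is 144; 232 − 144 = 88
largest Fibonacci ≤ 88 is 55; 88 − 55 = 33
largest Fibonacci ≤ 33 is 21; 33 − 21 = 12
largest Fibonacci ≤ 12 is 8; 12 − 8 = 4
largest Fibonacci ≤ 4 is 3; 4 − 3 = 1
largest Fibonacci ≤ 1 is 1; 1 − 1 = 0
158034 = 121393 + 28657 + 6765 + 987 + 144 + 55 + 21 + 8 + 3 + 1, which has 10 terms.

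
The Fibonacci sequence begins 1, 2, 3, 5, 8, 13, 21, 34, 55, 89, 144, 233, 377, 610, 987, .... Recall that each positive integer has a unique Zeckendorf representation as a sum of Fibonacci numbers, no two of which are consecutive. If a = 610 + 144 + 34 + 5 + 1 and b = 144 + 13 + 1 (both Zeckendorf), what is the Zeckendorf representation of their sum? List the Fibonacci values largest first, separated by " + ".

610 + 233 + 89 + 13 + 5 + 2

The two numbers are 794 and 158, so their sum is 952.
Greedily peel off the largest Fibonacci term at each step:
952 − 610 = 342
342 − 233 = 109
109 − 89 = 20
20 − 13 = 7
7 − 5 = 2
2 − 2 = 0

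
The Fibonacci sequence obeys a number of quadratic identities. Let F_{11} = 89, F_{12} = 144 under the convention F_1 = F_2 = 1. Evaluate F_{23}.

28657

By the addition formula F_{m+n} = F_m F_{n+1} + F_{m−1} F_n with m=12, n=11: F_{23} = 144·144 + 89·89 = 20736 + 7921 = 28657.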